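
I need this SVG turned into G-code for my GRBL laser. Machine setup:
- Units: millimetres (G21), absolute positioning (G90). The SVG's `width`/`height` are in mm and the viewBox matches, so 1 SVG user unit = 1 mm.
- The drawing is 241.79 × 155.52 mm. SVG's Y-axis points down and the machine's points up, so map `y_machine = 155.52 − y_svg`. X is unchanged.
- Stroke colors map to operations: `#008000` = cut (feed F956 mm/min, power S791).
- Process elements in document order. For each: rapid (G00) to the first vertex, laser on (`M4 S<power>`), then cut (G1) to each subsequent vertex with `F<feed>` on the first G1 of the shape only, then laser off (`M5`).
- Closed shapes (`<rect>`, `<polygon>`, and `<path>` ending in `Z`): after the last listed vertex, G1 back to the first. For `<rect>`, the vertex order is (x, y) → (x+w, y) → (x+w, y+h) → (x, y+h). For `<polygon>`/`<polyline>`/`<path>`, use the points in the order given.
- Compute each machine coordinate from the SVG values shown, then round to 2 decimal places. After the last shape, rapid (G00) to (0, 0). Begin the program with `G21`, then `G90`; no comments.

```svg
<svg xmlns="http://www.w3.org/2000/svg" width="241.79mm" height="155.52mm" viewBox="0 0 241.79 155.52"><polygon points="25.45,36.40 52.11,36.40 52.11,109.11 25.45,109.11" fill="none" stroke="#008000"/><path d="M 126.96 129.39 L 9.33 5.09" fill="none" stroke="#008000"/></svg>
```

Since the viewBox matches the mm dimensions, user units are millimetres directly. The only transform is the Y-flip y_m = 155.52 − y_svg.

Shape 1 is a rectangle drawn with `<polygon>`. Its stroke #008000 means cut at S791, F956. After flipping Y the toolpath is (25.45,119.12) → (52.11,119.12) → (52.11,46.41) → (25.45,46.41) → (25.45,119.12), returning to the start.

Shape 2 is a line segment drawn with `<path>`. Its stroke #008000 means cut at S791, F956. After flipping Y the toolpath is (126.96,26.13) → (9.33,150.43).

G21
G90
G00 X25.45 Y119.12
M4 S791
G1 X52.11 Y119.12 F956
G1 X52.11 Y46.41
G1 X25.45 Y46.41
G1 X25.45 Y119.12
M5
G00 X126.96 Y26.13
M4 S791
G1 X9.33 Y150.43 F956
M5
G00 X0.00 Y0.00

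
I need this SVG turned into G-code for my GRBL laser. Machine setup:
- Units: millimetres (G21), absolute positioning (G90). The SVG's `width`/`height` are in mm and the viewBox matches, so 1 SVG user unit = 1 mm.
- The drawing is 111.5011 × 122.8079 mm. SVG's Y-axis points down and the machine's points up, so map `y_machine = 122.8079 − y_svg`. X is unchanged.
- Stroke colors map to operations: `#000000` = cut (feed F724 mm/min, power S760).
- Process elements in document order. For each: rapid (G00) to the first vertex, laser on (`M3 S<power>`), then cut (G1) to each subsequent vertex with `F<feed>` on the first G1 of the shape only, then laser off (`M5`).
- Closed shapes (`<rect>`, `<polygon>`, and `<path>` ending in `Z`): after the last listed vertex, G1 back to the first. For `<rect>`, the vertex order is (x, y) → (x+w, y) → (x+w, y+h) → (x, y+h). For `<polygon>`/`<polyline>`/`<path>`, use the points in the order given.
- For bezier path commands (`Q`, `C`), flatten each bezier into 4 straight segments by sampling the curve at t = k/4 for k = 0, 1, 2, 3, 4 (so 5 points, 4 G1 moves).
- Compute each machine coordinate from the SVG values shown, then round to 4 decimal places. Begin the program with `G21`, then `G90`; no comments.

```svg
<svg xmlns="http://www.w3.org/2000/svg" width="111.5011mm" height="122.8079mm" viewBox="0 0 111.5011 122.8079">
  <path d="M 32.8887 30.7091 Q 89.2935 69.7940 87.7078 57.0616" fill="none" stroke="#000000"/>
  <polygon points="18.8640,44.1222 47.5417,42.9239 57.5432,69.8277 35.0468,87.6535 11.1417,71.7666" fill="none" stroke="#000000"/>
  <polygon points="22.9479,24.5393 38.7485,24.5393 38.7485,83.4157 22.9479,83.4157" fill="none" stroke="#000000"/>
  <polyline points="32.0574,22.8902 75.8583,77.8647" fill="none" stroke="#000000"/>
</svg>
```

G21
G90
G00 X32.8887 Y92.0988
M3 S760
G1 X57.4667 Y75.7949 F724
G1 X74.7959 Y65.9682
G1 X84.8762 Y62.6187
G1 X87.7078 Y65.7463
M5
G00 X18.8640 Y78.6857
M3 S760
G1 X47.5417 Y79.8840 F724
G1 X57.5432 Y52.9802
G1 X35.0468 Y35.1544
G1 X11.1417 Y51.0413
G1 X18.8640 Y78.6857
M5
G00 X22.9479 Y98.2686
M3 S760
G1 X38.7485 Y98.2686 F724
G1 X38.7485 Y39.3922
G1 X22.9479 Y39.3922
G1 X22.9479 Y98.2686
M5
G00 X32.0574 Y99.9177
M3 S760
G1 X75.8583 Y44.9432 F724
M5

1 u = 1 mm; y_m = 122.8079 − y.

[1] `<path>` quadratic bezier, #000000→cut S760 F724: (32.8887,92.0988) → (57.4667,75.7949) → (74.7959,65.9682) → (84.8762,62.6187) → (87.7078,65.7463)

[2] `<polygon>` regular polygon, #000000→cut S760 F724: (18.8640,78.6857) → (47.5417,79.8840) → (57.5432,52.9802) → (35.0468,35.1544) → (11.1417,51.0413) → (18.8640,78.6857) (closed)

[3] `<polygon>` rectangle, #000000→cut S760 F724: (22.9479,98.2686) → (38.7485,98.2686) → (38.7485,39.3922) → (22.9479,39.3922) → (22.9479,98.2686) (closed)

[4] `<polyline>` line segment, #000000→cut S760 F724: (32.0574,99.9177) → (75.8583,44.9432)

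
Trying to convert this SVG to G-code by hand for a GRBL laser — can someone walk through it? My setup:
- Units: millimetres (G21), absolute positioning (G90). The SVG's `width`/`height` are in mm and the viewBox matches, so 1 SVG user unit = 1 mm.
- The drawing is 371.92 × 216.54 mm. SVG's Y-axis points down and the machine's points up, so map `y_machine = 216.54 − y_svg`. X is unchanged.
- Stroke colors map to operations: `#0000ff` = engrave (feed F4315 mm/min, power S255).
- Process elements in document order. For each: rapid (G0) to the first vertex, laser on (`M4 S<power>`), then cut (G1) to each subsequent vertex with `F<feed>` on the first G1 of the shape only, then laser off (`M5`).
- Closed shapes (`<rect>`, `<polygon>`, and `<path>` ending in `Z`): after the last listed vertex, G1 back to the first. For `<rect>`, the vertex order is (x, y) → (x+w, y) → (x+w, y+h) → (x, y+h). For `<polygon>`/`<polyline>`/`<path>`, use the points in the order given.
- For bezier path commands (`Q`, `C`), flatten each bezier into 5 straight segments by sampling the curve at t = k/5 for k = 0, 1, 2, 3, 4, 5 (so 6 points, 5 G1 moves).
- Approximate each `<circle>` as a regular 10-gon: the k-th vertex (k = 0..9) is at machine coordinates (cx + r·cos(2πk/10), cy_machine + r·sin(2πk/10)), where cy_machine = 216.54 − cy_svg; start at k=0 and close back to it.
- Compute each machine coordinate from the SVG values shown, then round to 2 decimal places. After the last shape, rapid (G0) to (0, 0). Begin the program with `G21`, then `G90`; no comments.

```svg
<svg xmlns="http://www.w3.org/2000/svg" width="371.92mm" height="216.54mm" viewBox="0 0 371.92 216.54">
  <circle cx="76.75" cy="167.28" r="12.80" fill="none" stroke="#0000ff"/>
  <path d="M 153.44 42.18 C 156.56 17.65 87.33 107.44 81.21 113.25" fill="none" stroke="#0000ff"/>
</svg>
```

Since the viewBox matches the mm dimensions, user units are millimetres directly. The only transform is the Y-flip y_m = 216.54 − y_svg.

Shape 1 is a circle drawn with `<circle>`. Its stroke #0000ff means engrave at S255, F4315. After flipping Y the toolpath is (89.55,49.26) → (87.11,56.78) → (80.71,61.43) → (72.79,61.43) → (66.39,56.78) → (63.95,49.26) → (66.39,41.74) → (72.79,37.09) → (80.71,37.09) → (87.11,41.74) → (89.55,49.26), returning to the start.

Shape 2 is a cubic bezier drawn with `<path>`. Its stroke #0000ff means engrave at S255, F4315. After flipping Y the toolpath is (153.44,174.36) → (147.71,176.95) → (131.13,161.61) → (110.18,137.88) → (91.37,115.27) → (81.21,103.29).

G21
G90
G0 X89.55 Y49.26
M4 S255
G1 X87.11 Y56.78 F4315
G1 X80.71 Y61.43
G1 X72.79 Y61.43
G1 X66.39 Y56.78
G1 X63.95 Y49.26
G1 X66.39 Y41.74
G1 X72.79 Y37.09
G1 X80.71 Y37.09
G1 X87.11 Y41.74
G1 X89.55 Y49.26
M5
G0 X153.44 Y174.36
M4 S255
G1 X147.71 Y176.95 F4315
G1 X131.13 Y161.61
G1 X110.18 Y137.88
G1 X91.37 Y115.27
G1 X81.21 Y103.29
M5
G0 X0.00 Y0.00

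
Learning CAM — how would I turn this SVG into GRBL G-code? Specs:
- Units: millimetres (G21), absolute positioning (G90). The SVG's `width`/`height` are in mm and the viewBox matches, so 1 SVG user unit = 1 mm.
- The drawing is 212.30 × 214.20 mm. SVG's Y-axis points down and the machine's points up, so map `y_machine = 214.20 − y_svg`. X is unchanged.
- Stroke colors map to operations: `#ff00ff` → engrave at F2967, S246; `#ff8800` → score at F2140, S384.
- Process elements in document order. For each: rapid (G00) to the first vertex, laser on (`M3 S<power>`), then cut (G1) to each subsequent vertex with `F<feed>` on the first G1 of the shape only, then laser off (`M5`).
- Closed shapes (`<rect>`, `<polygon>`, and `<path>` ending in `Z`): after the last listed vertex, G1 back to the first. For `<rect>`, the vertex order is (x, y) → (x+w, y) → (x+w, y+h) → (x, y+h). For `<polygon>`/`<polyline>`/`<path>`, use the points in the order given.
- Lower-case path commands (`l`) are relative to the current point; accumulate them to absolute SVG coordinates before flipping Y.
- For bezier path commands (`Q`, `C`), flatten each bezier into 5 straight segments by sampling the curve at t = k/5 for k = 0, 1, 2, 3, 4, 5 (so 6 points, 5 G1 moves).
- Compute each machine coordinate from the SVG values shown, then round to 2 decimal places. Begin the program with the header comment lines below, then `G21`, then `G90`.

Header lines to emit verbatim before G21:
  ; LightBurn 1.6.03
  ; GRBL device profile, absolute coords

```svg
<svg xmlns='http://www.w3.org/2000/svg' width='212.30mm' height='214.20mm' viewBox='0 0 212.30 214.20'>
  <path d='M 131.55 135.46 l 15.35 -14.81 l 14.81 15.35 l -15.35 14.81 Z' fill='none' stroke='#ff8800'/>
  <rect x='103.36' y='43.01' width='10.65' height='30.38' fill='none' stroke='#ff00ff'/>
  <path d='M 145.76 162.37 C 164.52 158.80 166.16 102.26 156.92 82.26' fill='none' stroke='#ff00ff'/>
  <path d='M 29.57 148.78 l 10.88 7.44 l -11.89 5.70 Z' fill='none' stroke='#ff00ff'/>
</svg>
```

viewBox `0 0 212.30 214.20` with mm width/height → 1 unit = 1 mm. Flip: y_m = 214.20 − y_svg.

**Shape 1** — `<path>` regular polygon, stroke `#ff8800` → score (S384, F2140). Machine vertices: (131.55,78.74) → (146.90,93.55) → (161.71,78.20) → (146.36,63.39) → (131.55,78.74). Closed: final G1 returns to the first vertex.

**Shape 2** — `<rect>` rectangle, stroke `#ff00ff` → engrave (S246, F2967). Machine vertices: (103.36,171.19) → (114.01,171.19) → (114.01,140.81) → (103.36,140.81) → (103.36,171.19). Closed: final G1 returns to the first vertex.

**Shape 3** — `<path>` cubic bezier, stroke `#ff00ff` → engrave (S246, F2967). Control points (SVG): P0=(145.76,162.37), P1=(164.52,158.80), P2=(166.16,102.26), P3=(156.92,82.26); sampled at t=k/5. Machine vertices: (145.76,51.83) → (155.01,59.61) → (160.45,75.81) → (162.39,96.13) → (161.11,116.27) → (156.92,131.94). Open path.

**Shape 4** — `<path>` regular polygon, stroke `#ff00ff` → engrave (S246, F2967). Machine vertices: (29.57,65.42) → (40.45,57.98) → (28.56,52.28) → (29.57,65.42). Closed: final G1 returns to the first vertex.

; LightBurn 1.6.03
; GRBL device profile, absolute coords
G21
G90
G00 X131.55 Y78.74
M3 S384
G1 X146.90 Y93.55 F2140
G1 X161.71 Y78.20
G1 X146.36 Y63.39
G1 X131.55 Y78.74
M5
G00 X103.36 Y171.19
M3 S246
G1 X114.01 Y171.19 F2967
G1 X114.01 Y140.81
G1 X103.36 Y140.81
G1 X103.36 Y171.19
M5
G00 X145.76 Y51.83
M3 S246
G1 X155.01 Y59.61 F2967
G1 X160.45 Y75.81
G1 X162.39 Y96.13
G1 X161.11 Y116.27
G1 X156.92 Y131.94
M5
G00 X29.57 Y65.42
M3 S246
G1 X40.45 Y57.98 F2967
G1 X28.56 Y52.28
G1 X29.57 Y65.42
M5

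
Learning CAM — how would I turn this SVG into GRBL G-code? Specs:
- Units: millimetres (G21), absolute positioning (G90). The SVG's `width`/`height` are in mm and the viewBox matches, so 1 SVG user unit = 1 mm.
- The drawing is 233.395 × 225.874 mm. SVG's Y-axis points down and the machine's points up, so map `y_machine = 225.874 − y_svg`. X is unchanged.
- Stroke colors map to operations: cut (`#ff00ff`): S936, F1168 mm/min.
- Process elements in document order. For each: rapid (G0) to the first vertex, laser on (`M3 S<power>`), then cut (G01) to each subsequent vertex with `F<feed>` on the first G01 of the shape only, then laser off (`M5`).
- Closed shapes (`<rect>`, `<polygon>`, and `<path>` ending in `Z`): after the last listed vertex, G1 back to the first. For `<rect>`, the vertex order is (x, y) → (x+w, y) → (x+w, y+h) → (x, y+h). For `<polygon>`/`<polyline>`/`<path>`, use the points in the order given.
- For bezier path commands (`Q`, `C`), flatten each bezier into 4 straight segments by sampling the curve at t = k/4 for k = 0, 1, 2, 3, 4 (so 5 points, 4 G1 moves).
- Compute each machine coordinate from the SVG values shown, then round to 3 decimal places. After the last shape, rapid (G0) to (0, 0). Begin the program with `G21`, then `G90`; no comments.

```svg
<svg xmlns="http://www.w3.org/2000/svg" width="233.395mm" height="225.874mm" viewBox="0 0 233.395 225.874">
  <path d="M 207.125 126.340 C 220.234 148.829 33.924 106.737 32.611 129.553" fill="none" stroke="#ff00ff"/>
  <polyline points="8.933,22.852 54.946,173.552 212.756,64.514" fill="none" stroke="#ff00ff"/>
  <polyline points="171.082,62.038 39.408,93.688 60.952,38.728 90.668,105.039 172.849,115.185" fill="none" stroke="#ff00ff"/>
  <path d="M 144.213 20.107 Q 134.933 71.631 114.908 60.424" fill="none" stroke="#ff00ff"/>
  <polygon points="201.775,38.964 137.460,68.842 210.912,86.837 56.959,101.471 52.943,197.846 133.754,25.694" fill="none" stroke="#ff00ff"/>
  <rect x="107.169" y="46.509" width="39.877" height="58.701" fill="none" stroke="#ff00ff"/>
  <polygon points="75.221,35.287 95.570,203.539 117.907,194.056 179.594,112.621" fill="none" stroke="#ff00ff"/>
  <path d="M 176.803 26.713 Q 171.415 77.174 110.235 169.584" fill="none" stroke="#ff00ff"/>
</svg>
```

G21
G90
G0 X207.125 Y99.534
M3 S936
G01 X185.572 Y92.753 F1168
G01 X125.276 Y98.050
G01 X62.276 Y103.286
G01 X32.611 Y96.321
M5
G0 X8.933 Y203.022
M3 S936
G01 X54.946 Y52.322 F1168
G01 X212.756 Y161.360
M5
G0 X171.082 Y163.836
M3 S936
G01 X39.408 Y132.186 F1168
G01 X60.952 Y187.146
G01 X90.668 Y120.835
G01 X172.849 Y110.689
M5
G0 X144.213 Y205.767
M3 S936
G01 X138.901 Y183.926 F1168
G01 X132.247 Y169.926
G01 X124.249 Y163.767
G01 X114.908 Y165.450
M5
G0 X201.775 Y186.910
M3 S936
G01 X137.460 Y157.032 F1168
G01 X210.912 Y139.037
G01 X56.959 Y124.403
G01 X52.943 Y28.028
G01 X133.754 Y200.180
G01 X201.775 Y186.910
M5
G0 X107.169 Y179.365
M3 S936
G01 X147.046 Y179.365 F1168
G01 X147.046 Y120.664
G01 X107.169 Y120.664
G01 X107.169 Y179.365
M5
G0 X75.221 Y190.587
M3 S936
G01 X95.570 Y22.335 F1168
G01 X117.907 Y31.818
G01 X179.594 Y113.253
G01 X75.221 Y190.587
M5
G0 X176.803 Y199.161
M3 S936
G01 X170.622 Y171.309 F1168
G01 X157.467 Y138.213
G01 X137.338 Y99.873
G01 X110.235 Y56.290
M5
G0 X0.000 Y0.000

Since the viewBox matches the mm dimensions, user units are millimetres directly. The only transform is the Y-flip y_m = 225.874 − y_svg.

Shape 1 is a cubic bezier drawn with `<path>`. Its stroke #ff00ff means cut at S936, F1168. After flipping Y the toolpath is (207.125,99.534) → (185.572,92.753) → (125.276,98.050) → (62.276,103.286) → (32.611,96.321).

Shape 2 is a open polyline drawn with `<polyline>`. Its stroke #ff00ff means cut at S936, F1168. After flipping Y the toolpath is (8.933,203.022) → (54.946,52.322) → (212.756,161.360).

Shape 3 is a open polyline drawn with `<polyline>`. Its stroke #ff00ff means cut at S936, F1168. After flipping Y the toolpath is (171.082,163.836) → (39.408,132.186) → (60.952,187.146) → (90.668,120.835) → (172.849,110.689).

Shape 4 is a quadratic bezier drawn with `<path>`. Its stroke #ff00ff means cut at S936, F1168. After flipping Y the toolpath is (144.213,205.767) → (138.901,183.926) → (132.247,169.926) → (124.249,163.767) → (114.908,165.450).

Shape 5 is a closed polygon drawn with `<polygon>`. Its stroke #ff00ff means cut at S936, F1168. After flipping Y the toolpath is (201.775,186.910) → (137.460,157.032) → (210.912,139.037) → (56.959,124.403) → (52.943,28.028) → (133.754,200.180) → (201.775,186.910), returning to the start.

Shape 6 is a rectangle drawn with `<rect>`. Its stroke #ff00ff means cut at S936, F1168. After flipping Y the toolpath is (107.169,179.365) → (147.046,179.365) → (147.046,120.664) → (107.169,120.664) → (107.169,179.365), returning to the start.

Shape 7 is a closed polygon drawn with `<polygon>`. Its stroke #ff00ff means cut at S936, F1168. After flipping Y the toolpath is (75.221,190.587) → (95.570,22.335) → (117.907,31.818) → (179.594,113.253) → (75.221,190.587), returning to the start.

Shape 8 is a quadratic bezier drawn with `<path>`. Its stroke #ff00ff means cut at S936, F1168. After flipping Y the toolpath is (176.803,199.161) → (170.622,171.309) → (157.467,138.213) → (137.338,99.873) → (110.235,56.290).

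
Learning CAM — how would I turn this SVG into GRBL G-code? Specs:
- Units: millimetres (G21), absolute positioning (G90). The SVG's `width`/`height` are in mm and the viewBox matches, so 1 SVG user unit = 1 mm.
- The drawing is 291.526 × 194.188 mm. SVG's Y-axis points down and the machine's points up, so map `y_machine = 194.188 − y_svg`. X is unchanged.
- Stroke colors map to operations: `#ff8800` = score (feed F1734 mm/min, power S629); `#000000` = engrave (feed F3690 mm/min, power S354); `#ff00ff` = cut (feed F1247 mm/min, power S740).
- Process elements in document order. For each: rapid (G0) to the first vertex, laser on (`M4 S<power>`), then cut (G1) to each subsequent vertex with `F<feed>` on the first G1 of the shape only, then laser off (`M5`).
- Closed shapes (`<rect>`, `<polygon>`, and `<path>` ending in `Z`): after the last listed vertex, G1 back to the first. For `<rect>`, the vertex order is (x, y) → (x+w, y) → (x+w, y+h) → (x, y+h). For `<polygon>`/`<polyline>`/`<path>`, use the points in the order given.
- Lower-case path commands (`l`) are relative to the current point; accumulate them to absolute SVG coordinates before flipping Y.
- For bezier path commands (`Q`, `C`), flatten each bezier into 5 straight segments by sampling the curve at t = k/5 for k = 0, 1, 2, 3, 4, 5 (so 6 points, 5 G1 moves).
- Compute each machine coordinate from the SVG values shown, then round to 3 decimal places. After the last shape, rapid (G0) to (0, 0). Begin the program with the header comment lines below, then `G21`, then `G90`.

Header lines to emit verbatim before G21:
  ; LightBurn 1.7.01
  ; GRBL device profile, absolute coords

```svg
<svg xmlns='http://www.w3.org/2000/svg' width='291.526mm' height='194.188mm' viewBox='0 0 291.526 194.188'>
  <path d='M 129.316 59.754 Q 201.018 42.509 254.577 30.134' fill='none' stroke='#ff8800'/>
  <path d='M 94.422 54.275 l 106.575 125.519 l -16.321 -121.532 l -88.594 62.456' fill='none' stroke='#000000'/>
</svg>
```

; LightBurn 1.7.01
; GRBL device profile, absolute coords
G21
G90
G0 X129.316 Y134.434
M4 S629
G1 X157.271 Y141.137 F1734
G1 X183.775 Y147.451
G1 X208.827 Y153.375
G1 X232.428 Y158.909
G1 X254.577 Y164.054
M5
G0 X94.422 Y139.913
M4 S354
G1 X200.997 Y14.394 F3690
G1 X184.676 Y135.926
G1 X96.082 Y73.470
M5
G0 X0.000 Y0.000

viewBox `0 0 291.526 194.188` with mm width/height → 1 unit = 1 mm. Flip: y_m = 194.188 − y_svg.

**Shape 1** — `<path>` quadratic bezier, stroke `#ff8800` → score (S629, F1734). Control points (SVG): P0=(129.316,59.754), P1=(201.018,42.509), P2=(254.577,30.134); sampled at t=k/5. Machine vertices: (129.316,134.434) → (157.271,141.137) → (183.775,147.451) → (208.827,153.375) → (232.428,158.909) → (254.577,164.054). Open path.

**Shape 2** — `<path>` open polyline, stroke `#000000` → engrave (S354, F3690). Machine vertices: (94.422,139.913) → (200.997,14.394) → (184.676,135.926) → (96.082,73.470). Open path.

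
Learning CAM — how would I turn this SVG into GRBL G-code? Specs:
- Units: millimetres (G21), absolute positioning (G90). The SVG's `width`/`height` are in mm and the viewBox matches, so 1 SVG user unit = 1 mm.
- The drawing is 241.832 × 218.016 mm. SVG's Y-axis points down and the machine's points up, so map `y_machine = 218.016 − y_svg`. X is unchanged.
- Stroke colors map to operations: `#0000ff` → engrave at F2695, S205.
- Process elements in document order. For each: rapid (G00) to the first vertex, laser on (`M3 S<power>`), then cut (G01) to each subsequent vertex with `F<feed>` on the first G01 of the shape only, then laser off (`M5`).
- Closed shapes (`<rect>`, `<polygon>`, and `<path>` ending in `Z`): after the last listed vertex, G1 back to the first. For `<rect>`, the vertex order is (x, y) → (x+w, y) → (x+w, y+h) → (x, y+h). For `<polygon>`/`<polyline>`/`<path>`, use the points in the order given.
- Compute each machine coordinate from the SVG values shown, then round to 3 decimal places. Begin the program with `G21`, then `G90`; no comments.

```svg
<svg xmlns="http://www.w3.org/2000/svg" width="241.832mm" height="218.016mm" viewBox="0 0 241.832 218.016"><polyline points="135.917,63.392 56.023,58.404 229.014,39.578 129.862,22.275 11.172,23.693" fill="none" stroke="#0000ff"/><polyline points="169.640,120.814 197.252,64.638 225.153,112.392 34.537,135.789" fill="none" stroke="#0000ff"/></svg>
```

viewBox `0 0 241.832 218.016` with mm width/height → 1 unit = 1 mm. Flip: y_m = 218.016 − y_svg.

**Shape 1** — `<polyline>` open polyline, stroke `#0000ff` → engrave (S205, F2695). Machine vertices: (135.917,154.624) → (56.023,159.612) → (229.014,178.438) → (129.862,195.741) → (11.172,194.323). Open path.

**Shape 2** — `<polyline>` open polyline, stroke `#0000ff` → engrave (S205, F2695). Machine vertices: (169.640,97.202) → (197.252,153.378) → (225.153,105.624) → (34.537,82.227). Open path.

G21
G90
G00 X135.917 Y154.624
M3 S205
G01 X56.023 Y159.612 F2695
G01 X229.014 Y178.438
G01 X129.862 Y195.741
G01 X11.172 Y194.323
M5
G00 X169.640 Y97.202
M3 S205
G01 X197.252 Y153.378 F2695
G01 X225.153 Y105.624
G01 X34.537 Y82.227
M5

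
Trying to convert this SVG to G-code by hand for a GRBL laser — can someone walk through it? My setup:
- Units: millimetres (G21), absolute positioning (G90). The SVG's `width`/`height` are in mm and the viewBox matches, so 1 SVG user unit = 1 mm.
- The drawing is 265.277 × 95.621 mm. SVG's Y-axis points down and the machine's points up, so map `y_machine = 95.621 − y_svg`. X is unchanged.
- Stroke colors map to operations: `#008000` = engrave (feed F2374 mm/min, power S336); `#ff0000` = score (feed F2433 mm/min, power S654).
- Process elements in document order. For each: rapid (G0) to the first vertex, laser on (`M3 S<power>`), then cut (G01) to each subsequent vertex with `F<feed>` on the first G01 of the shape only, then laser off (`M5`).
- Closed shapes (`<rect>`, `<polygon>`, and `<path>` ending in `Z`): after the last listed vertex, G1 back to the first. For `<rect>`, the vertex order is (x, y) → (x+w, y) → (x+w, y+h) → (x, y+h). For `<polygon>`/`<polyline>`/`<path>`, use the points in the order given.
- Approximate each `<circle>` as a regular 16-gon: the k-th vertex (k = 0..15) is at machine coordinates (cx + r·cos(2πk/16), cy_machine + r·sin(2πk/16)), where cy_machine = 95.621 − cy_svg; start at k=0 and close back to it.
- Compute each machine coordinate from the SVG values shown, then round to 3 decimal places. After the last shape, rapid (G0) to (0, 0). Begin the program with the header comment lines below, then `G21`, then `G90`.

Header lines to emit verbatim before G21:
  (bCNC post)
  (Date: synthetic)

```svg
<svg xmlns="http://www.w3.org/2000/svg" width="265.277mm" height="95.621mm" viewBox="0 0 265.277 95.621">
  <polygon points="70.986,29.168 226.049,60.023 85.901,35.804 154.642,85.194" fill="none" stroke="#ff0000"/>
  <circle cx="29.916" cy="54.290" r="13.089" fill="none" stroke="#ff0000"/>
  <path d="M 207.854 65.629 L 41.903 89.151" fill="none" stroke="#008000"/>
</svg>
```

(bCNC post)
(Date: synthetic)
G21
G90
G0 X70.986 Y66.453
M3 S654
G01 X226.049 Y35.598 F2433
G01 X85.901 Y59.817
G01 X154.642 Y10.427
G01 X70.986 Y66.453
M5
G0 X43.005 Y41.331
M3 S654
G01 X42.009 Y46.340 F2433
G01 X39.171 Y50.586
G01 X34.925 Y53.424
G01 X29.916 Y54.420
G01 X24.907 Y53.424
G01 X20.661 Y50.586
G01 X17.823 Y46.340
G01 X16.827 Y41.331
G01 X17.823 Y36.322
G01 X20.661 Y32.076
G01 X24.907 Y29.238
G01 X29.916 Y28.242
G01 X34.925 Y29.238
G01 X39.171 Y32.076
G01 X42.009 Y36.322
G01 X43.005 Y41.331
M5
G0 X207.854 Y29.992
M3 S336
G01 X41.903 Y6.470 F2374
M5
G0 X0.000 Y0.000

1 u = 1 mm; y_m = 95.621 − y.

[1] `<polygon>` closed polygon, #ff0000→score S654 F2433: (70.986,66.453) → (226.049,35.598) → (85.901,59.817) → (154.642,10.427) → (70.986,66.453) (closed)

[2] `<circle>` circle, #ff0000→score S654 F2433: (43.005,41.331) → (42.009,46.340) → (39.171,50.586) → (34.925,53.424) → (29.916,54.420) → (24.907,53.424) → (20.661,50.586) → (17.823,46.340) → (16.827,41.331) → (17.823,36.322) → (20.661,32.076) → (24.907,29.238) → (29.916,28.242) → (34.925,29.238) → (39.171,32.076) → (42.009,36.322) → (43.005,41.331) (closed)

[3] `<path>` line segment, #008000→engrave S336 F2374: (207.854,29.992) → (41.903,6.470)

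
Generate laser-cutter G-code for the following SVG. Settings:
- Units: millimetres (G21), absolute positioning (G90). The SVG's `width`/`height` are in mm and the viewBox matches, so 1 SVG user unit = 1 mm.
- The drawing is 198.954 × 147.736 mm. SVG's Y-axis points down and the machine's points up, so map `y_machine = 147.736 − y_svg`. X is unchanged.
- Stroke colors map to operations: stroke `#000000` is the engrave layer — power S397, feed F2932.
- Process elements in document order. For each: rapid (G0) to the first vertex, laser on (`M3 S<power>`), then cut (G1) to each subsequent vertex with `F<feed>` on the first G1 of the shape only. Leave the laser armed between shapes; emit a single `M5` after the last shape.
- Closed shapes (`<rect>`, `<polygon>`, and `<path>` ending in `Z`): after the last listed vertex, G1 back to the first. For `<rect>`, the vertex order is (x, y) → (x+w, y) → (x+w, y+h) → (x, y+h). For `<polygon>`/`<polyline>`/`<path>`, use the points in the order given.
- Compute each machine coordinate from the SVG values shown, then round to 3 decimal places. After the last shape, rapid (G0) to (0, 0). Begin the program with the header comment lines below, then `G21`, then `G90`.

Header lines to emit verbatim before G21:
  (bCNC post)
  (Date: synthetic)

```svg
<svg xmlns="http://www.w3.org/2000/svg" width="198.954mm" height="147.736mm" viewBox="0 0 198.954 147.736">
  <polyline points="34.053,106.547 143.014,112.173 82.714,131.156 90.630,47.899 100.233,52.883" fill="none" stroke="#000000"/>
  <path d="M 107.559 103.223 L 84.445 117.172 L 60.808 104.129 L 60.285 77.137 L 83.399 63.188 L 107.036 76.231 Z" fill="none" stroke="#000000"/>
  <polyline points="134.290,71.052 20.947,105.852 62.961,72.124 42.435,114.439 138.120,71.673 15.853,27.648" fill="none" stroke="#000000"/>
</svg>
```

(bCNC post)
(Date: synthetic)
G21
G90
G0 X34.053 Y41.189
M3 S397
G1 X143.014 Y35.563 F2932
G1 X82.714 Y16.580
G1 X90.630 Y99.837
G1 X100.233 Y94.853
G0 X107.559 Y44.513
M3 S397
G1 X84.445 Y30.564 F2932
G1 X60.808 Y43.607
G1 X60.285 Y70.599
G1 X83.399 Y84.548
G1 X107.036 Y71.505
G1 X107.559 Y44.513
G0 X134.290 Y76.684
M3 S397
G1 X20.947 Y41.884 F2932
G1 X62.961 Y75.612
G1 X42.435 Y33.297
G1 X138.120 Y76.063
G1 X15.853 Y120.088
M5
G0 X0.000 Y0.000

1 u = 1 mm; y_m = 147.736 − y.

[1] `<polyline>` open polyline, #000000→engrave S397 F2932: (34.053,41.189) → (143.014,35.563) → (82.714,16.580) → (90.630,99.837) → (100.233,94.853)

[2] `<path>` regular polygon, #000000→engrave S397 F2932: (107.559,44.513) → (84.445,30.564) → (60.808,43.607) → (60.285,70.599) → (83.399,84.548) → (107.036,71.505) → (107.559,44.513) (closed)

[3] `<polyline>` open polyline, #000000→engrave S397 F2932: (134.290,76.684) → (20.947,41.884) → (62.961,75.612) → (42.435,33.297) → (138.120,76.063) → (15.853,120.088)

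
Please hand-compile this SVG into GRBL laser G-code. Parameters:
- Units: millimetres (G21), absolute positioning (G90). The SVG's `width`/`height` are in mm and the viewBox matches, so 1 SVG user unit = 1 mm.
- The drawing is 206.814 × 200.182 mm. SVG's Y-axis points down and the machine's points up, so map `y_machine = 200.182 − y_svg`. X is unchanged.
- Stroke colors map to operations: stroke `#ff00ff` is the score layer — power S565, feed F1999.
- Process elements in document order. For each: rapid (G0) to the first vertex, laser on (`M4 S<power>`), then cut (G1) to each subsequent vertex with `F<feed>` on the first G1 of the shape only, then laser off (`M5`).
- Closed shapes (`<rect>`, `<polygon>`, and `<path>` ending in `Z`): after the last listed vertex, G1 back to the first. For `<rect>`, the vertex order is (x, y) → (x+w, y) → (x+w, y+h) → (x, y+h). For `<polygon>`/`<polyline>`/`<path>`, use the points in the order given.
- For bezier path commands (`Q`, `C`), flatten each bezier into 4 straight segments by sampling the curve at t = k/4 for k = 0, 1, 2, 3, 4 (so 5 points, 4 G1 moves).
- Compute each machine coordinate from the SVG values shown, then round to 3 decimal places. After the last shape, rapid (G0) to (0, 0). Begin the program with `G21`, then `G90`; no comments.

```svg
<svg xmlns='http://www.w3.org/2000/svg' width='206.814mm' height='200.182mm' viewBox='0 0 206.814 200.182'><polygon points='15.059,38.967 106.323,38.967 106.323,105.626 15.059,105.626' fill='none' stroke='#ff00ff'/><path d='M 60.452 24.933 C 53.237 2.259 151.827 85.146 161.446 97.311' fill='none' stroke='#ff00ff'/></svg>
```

G21
G90
G0 X15.059 Y161.215
M4 S565
G1 X106.323 Y161.215 F1999
G1 X106.323 Y94.556
G1 X15.059 Y94.556
G1 X15.059 Y161.215
M5
G0 X60.452 Y175.249
M4 S565
G1 X71.836 Y175.216 F1999
G1 X104.636 Y152.125
G1 X140.593 Y122.501
G1 X161.446 Y102.871
M5
G0 X0.000 Y0.000

viewBox `0 0 206.814 200.182` with mm width/height → 1 unit = 1 mm. Flip: y_m = 200.182 − y_svg.

**Shape 1** — `<polygon>` rectangle, stroke `#ff00ff` → score (S565, F1999). Machine vertices: (15.059,161.215) → (106.323,161.215) → (106.323,94.556) → (15.059,94.556) → (15.059,161.215). Closed: final G1 returns to the first vertex.

**Shape 2** — `<path>` cubic bezier, stroke `#ff00ff` → score (S565, F1999). Control points (SVG): P0=(60.452,24.933), P1=(53.237,2.259), P2=(151.827,85.146), P3=(161.446,97.311); sampled at t=k/4. Machine vertices: (60.452,175.249) → (71.836,175.216) → (104.636,152.125) → (140.593,122.501) → (161.446,102.871). Open path.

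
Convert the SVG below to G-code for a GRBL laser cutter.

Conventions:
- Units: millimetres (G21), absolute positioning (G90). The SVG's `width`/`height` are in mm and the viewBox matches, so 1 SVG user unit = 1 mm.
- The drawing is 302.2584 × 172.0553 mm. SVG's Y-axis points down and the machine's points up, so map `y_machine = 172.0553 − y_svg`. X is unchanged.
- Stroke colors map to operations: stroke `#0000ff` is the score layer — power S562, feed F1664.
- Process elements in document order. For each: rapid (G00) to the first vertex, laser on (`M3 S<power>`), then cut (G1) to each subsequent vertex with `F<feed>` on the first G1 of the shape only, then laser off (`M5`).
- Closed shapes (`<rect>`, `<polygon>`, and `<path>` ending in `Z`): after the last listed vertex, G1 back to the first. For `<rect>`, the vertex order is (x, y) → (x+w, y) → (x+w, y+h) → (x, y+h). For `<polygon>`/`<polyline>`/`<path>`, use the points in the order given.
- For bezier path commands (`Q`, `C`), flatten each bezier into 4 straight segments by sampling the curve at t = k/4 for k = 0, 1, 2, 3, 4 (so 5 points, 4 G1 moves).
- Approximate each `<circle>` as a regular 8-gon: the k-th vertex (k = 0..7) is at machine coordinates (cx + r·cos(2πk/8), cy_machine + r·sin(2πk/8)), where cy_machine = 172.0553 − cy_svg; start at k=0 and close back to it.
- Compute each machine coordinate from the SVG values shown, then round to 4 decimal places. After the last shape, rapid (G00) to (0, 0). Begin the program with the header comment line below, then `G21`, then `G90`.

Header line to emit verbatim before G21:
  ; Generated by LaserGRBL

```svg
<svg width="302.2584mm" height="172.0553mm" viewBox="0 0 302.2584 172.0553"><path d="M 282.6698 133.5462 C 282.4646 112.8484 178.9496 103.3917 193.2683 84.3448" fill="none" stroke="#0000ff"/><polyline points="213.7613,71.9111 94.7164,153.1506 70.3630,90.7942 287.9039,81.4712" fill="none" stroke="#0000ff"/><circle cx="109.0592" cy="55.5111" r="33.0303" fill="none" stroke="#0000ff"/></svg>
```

; Generated by LaserGRBL
G21
G90
G00 X282.6698 Y38.5091
M3 S562
G1 X266.6007 Y52.2502 F1664
G1 X232.5226 Y63.7289
G1 X201.1677 Y74.8980
G1 X193.2683 Y87.7105
M5
G00 X213.7613 Y100.1442
M3 S562
G1 X94.7164 Y18.9047 F1664
G1 X70.3630 Y81.2611
G1 X287.9039 Y90.5841
M5
G00 X142.0895 Y116.5442
M3 S562
G1 X132.4151 Y139.9001 F1664
G1 X109.0592 Y149.5745
G1 X85.7033 Y139.9001
G1 X76.0289 Y116.5442
G1 X85.7033 Y93.1883
G1 X109.0592 Y83.5139
G1 X132.4151 Y93.1883
G1 X142.0895 Y116.5442
M5
G00 X0.0000 Y0.0000

viewBox `0 0 302.2584 172.0553` with mm width/height → 1 unit = 1 mm. Flip: y_m = 172.0553 − y_svg.

**Shape 1** — `<path>` cubic bezier, stroke `#0000ff` → score (S562, F1664). Control points (SVG): P0=(282.6698,133.5462), P1=(282.4646,112.8484), P2=(178.9496,103.3917), P3=(193.2683,84.3448); sampled at t=k/4. Machine vertices: (282.6698,38.5091) → (266.6007,52.2502) → (232.5226,63.7289) → (201.1677,74.8980) → (193.2683,87.7105). Open path.

**Shape 2** — `<polyline>` open polyline, stroke `#0000ff` → score (S562, F1664). Machine vertices: (213.7613,100.1442) → (94.7164,18.9047) → (70.3630,81.2611) → (287.9039,90.5841). Open path.

**Shape 3** — `<circle>` circle, stroke `#0000ff` → score (S562, F1664). Machine vertices: (142.0895,116.5442) → (132.4151,139.9001) → (109.0592,149.5745) → (85.7033,139.9001) → (76.0289,116.5442) → (85.7033,93.1883) → (109.0592,83.5139) → (132.4151,93.1883) → (142.0895,116.5442). Closed: final G1 returns to the first vertex.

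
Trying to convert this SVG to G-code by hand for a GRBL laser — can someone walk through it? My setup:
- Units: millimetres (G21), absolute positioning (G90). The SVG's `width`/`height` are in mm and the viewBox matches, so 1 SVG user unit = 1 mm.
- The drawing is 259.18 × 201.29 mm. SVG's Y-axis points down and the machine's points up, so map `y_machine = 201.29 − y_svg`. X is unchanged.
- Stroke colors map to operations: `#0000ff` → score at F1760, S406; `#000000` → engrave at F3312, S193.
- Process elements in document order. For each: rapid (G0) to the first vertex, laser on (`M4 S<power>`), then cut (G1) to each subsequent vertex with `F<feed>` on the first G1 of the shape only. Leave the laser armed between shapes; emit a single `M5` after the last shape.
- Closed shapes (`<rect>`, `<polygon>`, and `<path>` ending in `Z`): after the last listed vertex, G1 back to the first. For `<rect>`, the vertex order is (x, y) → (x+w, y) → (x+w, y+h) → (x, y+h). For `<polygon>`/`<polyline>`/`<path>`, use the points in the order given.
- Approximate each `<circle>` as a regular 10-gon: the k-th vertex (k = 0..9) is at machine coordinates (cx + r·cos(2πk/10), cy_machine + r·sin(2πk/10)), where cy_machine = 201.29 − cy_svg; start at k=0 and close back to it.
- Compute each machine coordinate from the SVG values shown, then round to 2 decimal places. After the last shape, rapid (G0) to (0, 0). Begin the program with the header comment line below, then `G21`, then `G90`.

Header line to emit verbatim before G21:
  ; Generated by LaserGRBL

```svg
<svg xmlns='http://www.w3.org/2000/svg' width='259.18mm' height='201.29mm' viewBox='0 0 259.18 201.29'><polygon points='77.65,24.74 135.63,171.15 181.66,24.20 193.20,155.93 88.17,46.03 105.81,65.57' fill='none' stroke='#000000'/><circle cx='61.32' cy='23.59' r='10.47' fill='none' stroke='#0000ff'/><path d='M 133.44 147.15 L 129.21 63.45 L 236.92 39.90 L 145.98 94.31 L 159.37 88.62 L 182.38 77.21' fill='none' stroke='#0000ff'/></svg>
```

; Generated by LaserGRBL
G21
G90
G0 X77.65 Y176.55
M4 S193
G1 X135.63 Y30.14 F3312
G1 X181.66 Y177.09
G1 X193.20 Y45.36
G1 X88.17 Y155.26
G1 X105.81 Y135.72
G1 X77.65 Y176.55
G0 X71.79 Y177.70
M4 S406
G1 X69.79 Y183.85 F1760
G1 X64.56 Y187.66
G1 X58.08 Y187.66
G1 X52.85 Y183.85
G1 X50.85 Y177.70
G1 X52.85 Y171.55
G1 X58.08 Y167.74
G1 X64.56 Y167.74
G1 X69.79 Y171.55
G1 X71.79 Y177.70
G0 X133.44 Y54.14
M4 S406
G1 X129.21 Y137.84 F1760
G1 X236.92 Y161.39
G1 X145.98 Y106.98
G1 X159.37 Y112.67
G1 X182.38 Y124.08
M5
G0 X0.00 Y0.00

1 u = 1 mm; y_m = 201.29 − y.

[1] `<polygon>` closed polygon, #000000→engrave S193 F3312: (77.65,176.55) → (135.63,30.14) → (181.66,177.09) → (193.20,45.36) → (88.17,155.26) → (105.81,135.72) → (77.65,176.55) (closed)

[2] `<circle>` circle, #0000ff→score S406 F1760: (71.79,177.70) → (69.79,183.85) → (64.56,187.66) → (58.08,187.66) → (52.85,183.85) → (50.85,177.70) → (52.85,171.55) → (58.08,167.74) → (64.56,167.74) → (69.79,171.55) → (71.79,177.70) (closed)

[3] `<path>` open polyline, #0000ff→score S406 F1760: (133.44,54.14) → (129.21,137.84) → (236.92,161.39) → (145.98,106.98) → (159.37,112.67) → (182.38,124.08)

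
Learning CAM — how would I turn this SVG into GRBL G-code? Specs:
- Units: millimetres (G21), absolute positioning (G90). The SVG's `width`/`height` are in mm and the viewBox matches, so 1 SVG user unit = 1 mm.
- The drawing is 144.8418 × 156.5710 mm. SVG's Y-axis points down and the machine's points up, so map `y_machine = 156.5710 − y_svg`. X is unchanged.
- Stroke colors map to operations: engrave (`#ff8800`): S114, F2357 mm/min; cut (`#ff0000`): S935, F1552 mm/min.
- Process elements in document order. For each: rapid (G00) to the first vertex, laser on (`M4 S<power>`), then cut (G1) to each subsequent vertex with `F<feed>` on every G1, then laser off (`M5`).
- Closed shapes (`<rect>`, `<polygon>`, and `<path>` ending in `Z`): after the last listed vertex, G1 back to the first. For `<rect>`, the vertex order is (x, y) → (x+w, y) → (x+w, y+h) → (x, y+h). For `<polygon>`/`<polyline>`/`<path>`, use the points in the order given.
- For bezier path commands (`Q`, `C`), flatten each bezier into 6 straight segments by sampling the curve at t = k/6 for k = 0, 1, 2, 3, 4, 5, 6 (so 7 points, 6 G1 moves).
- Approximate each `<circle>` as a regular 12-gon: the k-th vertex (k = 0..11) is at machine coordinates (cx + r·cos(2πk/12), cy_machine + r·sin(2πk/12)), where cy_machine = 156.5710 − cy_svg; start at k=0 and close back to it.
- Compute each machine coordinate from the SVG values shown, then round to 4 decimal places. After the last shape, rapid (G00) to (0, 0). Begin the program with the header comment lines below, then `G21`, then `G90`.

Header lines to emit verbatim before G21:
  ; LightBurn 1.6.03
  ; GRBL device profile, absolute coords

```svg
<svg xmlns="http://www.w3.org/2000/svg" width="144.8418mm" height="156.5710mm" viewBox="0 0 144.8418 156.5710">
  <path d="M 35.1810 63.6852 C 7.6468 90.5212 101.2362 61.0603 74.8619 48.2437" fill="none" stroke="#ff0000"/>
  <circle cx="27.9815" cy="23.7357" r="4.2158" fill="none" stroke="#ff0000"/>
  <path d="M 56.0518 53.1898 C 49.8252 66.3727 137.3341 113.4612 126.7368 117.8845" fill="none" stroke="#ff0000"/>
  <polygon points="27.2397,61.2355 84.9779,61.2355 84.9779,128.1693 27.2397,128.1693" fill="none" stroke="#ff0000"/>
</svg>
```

viewBox `0 0 144.8418 156.5710` with mm width/height → 1 unit = 1 mm. Flip: y_m = 156.5710 − y_svg.

**Shape 1** — `<path>` cubic bezier, stroke `#ff0000` → cut (S935, F1552). Control points (SVG): P0=(35.1810,63.6852), P1=(7.6468,90.5212), P2=(101.2362,61.0603), P3=(74.8619,48.2437); sampled at t=k/6. Machine vertices: (35.1810,92.8858) → (30.3914,83.8215) → (39.0922,82.1139) → (54.5865,85.7368) → (70.1775,92.6641) → (79.1682,100.8697) → (74.8619,108.3273). Open path.

**Shape 2** — `<circle>` circle, stroke `#ff0000` → cut (S935, F1552). Machine vertices: (32.1973,132.8353) → (31.6325,134.9432) → (30.0894,136.4863) → (27.9815,137.0511) → (25.8736,136.4863) → (24.3305,134.9432) → (23.7657,132.8353) → (24.3305,130.7274) → (25.8736,129.1843) → (27.9815,128.6195) → (30.0894,129.1843) → (31.6325,130.7274) → (32.1973,132.8353). Closed: final G1 returns to the first vertex.

**Shape 3** — `<path>` cubic bezier, stroke `#ff0000` → cut (S935, F1552). Control points (SVG): P0=(56.0518,53.1898), P1=(49.8252,66.3727), P2=(137.3341,113.4612), P3=(126.7368,117.8845); sampled at t=k/6. Machine vertices: (56.0518,103.3812) → (59.8616,94.3188) → (73.9651,81.7324) → (93.0333,67.7490) → (111.7373,54.4956) → (124.7481,44.0991) → (126.7368,38.6865). Open path.

**Shape 4** — `<polygon>` rectangle, stroke `#ff0000` → cut (S935, F1552). Machine vertices: (27.2397,95.3355) → (84.9779,95.3355) → (84.9779,28.4017) → (27.2397,28.4017) → (27.2397,95.3355). Closed: final G1 returns to the first vertex.

; LightBurn 1.6.03
; GRBL device profile, absolute coords
G21
G90
G00 X35.1810 Y92.8858
M4 S935
G1 X30.3914 Y83.8215 F1552
G1 X39.0922 Y82.1139 F1552
G1 X54.5865 Y85.7368 F1552
G1 X70.1775 Y92.6641 F1552
G1 X79.1682 Y100.8697 F1552
G1 X74.8619 Y108.3273 F1552
M5
G00 X32.1973 Y132.8353
M4 S935
G1 X31.6325 Y134.9432 F1552
G1 X30.0894 Y136.4863 F1552
G1 X27.9815 Y137.0511 F1552
G1 X25.8736 Y136.4863 F1552
G1 X24.3305 Y134.9432 F1552
G1 X23.7657 Y132.8353 F1552
G1 X24.3305 Y130.7274 F1552
G1 X25.8736 Y129.1843 F1552
G1 X27.9815 Y128.6195 F1552
G1 X30.0894 Y129.1843 F1552
G1 X31.6325 Y130.7274 F1552
G1 X32.1973 Y132.8353 F1552
M5
G00 X56.0518 Y103.3812
M4 S935
G1 X59.8616 Y94.3188 F1552
G1 X73.9651 Y81.7324 F1552
G1 X93.0333 Y67.7490 F1552
G1 X111.7373 Y54.4956 F1552
G1 X124.7481 Y44.0991 F1552
G1 X126.7368 Y38.6865 F1552
M5
G00 X27.2397 Y95.3355
M4 S935
G1 X84.9779 Y95.3355 F1552
G1 X84.9779 Y28.4017 F1552
G1 X27.2397 Y28.4017 F1552
G1 X27.2397 Y95.3355 F1552
M5
G00 X0.0000 Y0.0000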